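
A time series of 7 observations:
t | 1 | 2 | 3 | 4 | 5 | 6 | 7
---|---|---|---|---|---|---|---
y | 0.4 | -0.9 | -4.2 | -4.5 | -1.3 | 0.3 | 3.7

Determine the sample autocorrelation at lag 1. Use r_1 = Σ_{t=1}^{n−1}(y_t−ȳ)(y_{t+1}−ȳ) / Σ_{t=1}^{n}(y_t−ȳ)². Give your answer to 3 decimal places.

0.377

Mean ȳ = (0.4 − 0.9 − 4.2 − 4.5 − 1.3 + 0.3 + 3.7)/7 = -0.9286
Deviations from mean: 1.3286, 0.0286, -3.2714, -3.5714, -0.3714, 1.2286, 4.6286
Numerator Σ_{t=1}^{6}(y_t−ȳ)(y_{t+1}−ȳ) = 18.1849
Denominator Σ(y_t−ȳ)² = 48.2943
r_1 = 18.1849 / 48.2943 = 0.377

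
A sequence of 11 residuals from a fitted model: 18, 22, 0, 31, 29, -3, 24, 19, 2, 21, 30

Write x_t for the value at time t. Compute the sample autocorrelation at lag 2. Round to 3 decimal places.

Mean x̄ = (18 + 22 + 0 + 31 + 29 − 3 + 24 + 19 + 2 + 21 + 30)/11 = 17.5455
Numerator Σ_{t=1}^{9}(x_t−x̄)(x_{t+2}−x̄) = -670.3223
Denominator Σ(x_t−x̄)² = 1514.7273
r_2 = -670.3223 / 1514.7273 = -0.443

-0.443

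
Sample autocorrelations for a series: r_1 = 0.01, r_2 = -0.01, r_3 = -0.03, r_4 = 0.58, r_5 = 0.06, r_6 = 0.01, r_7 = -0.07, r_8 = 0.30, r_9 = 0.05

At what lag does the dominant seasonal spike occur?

The largest autocorrelation is r_4 = 0.58, with a weaker echo at lag 8 (0.30); the remaining lags stay at or below 0.06.
The dominant spike at lag 4 indicates a seasonal period of 4.

4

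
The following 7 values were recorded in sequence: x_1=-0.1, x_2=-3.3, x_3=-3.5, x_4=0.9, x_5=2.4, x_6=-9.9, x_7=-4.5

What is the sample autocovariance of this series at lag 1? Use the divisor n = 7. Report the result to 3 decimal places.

Mean x̄ = (-0.1 − 3.3 − 3.5 + 0.9 + 2.4 − 9.9 − 4.5)/7 = -2.5714
Deviations: 2.4714, -0.7286, -0.9286, 3.4714, 4.9714, -7.3286, -1.9286
Σ_{t=1}^{6}(x_t−x̄)(x_{t+1}−x̄) = -9.3894
γ_1 = -9.3894 / 7 = -1.341

-1.341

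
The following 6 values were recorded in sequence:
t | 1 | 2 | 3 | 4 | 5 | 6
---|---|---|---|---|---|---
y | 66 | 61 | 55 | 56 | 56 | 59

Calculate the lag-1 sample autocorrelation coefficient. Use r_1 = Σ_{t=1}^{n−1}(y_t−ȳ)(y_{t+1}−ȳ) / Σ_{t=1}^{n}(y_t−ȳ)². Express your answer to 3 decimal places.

Mean ȳ = (66 + 61 + 55 + 56 + 56 + 59)/6 = 58.8333
Deviations from mean: 7.1667, 2.1667, -3.8333, -2.8333, -2.8333, 0.1667
Σ(y_t−ȳ)(y_{t+1}−ȳ) = (15.5278) + (-8.3056) + (10.8611) + (8.0278) + (-0.4722) = 25.6389
Denominator Σ(y_t−ȳ)² = 86.8333
r_1 = 25.6389 / 86.8333 = 0.295

0.295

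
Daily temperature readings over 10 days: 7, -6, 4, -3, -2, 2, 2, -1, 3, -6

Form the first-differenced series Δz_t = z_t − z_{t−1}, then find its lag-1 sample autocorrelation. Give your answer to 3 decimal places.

First differences Δz: -13, 10, -7, 1, 4, 0, -3, 4, -9
Mean of differences = -1.4444
Numerator Σ(Δz_t−Δz̄)(Δz_{t+1}−Δz̄) = -240.0864
Denominator Σ(Δz_t−Δz̄)² = 422.2222
r_1(Δz) = -240.0864 / 422.2222 = -0.569

-0.569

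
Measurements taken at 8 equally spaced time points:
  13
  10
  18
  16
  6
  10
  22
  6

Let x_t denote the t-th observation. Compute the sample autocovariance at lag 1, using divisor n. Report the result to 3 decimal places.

Mean x̄ = (13 + 10 + 18 + 16 + 6 + 10 + 22 + 6)/8 = 12.6250
Σ_{t=1}^{7}(x_t−x̄)(x_{t+1}−x̄) = -88.6406
γ_1 = -88.6406 / 8 = -11.080

-11.080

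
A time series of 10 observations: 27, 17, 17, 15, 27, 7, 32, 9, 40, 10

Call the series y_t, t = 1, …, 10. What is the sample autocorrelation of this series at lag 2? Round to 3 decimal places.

0.573

Mean ȳ = (27 + 17 + 17 + 15 + 27 + 7 + 32 + 9 + 40 + 10)/10 = 20.1000
Numerator Σ_{t=1}^{8}(y_t−ȳ)(y_{t+2}−ȳ) = 616.2800
Denominator Σ(y_t−ȳ)² = 1074.9000
r_2 = 616.2800 / 1074.9000 = 0.573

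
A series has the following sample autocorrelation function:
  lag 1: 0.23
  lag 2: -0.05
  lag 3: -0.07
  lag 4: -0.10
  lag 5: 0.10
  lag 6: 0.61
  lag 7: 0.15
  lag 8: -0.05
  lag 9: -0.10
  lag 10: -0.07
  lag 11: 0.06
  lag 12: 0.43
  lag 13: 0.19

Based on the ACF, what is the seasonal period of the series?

6

The largest autocorrelation is r_6 = 0.61, with a weaker echo at lag 12 (0.43); the remaining lags stay at or below 0.23.
The dominant spike at lag 6 indicates a seasonal period of 6.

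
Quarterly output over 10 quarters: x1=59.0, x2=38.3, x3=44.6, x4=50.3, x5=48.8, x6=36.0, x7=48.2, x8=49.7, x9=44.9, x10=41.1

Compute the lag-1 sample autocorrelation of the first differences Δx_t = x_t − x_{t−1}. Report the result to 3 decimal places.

-0.246

First differences Δx: -20.7, 6.3, 5.7, -1.5, -12.8, 12.2, 1.5, -4.8, -3.8
Mean of differences = -1.9889
Numerator Σ(Δx_t−Δx̄)(Δx_{t+1}−Δx̄) = -201.4990
Denominator Σ(Δx_t−Δx̄)² = 819.7289
r_1(Δx) = -201.4990 / 819.7289 = -0.246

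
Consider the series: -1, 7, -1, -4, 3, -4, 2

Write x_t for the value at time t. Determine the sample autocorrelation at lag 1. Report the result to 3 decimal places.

-0.444

Mean x̄ = (-1 + 7 − 1 − 4 + 3 − 4 + 2)/7 = 0.2857
Deviations from mean: -1.2857, 6.7143, -1.2857, -4.2857, 2.7143, -4.2857, 1.7143
Numerator Σ_{t=1}^{6}(x_t−x̄)(x_{t+1}−x̄) = -42.3673
Denominator Σ(x_t−x̄)² = 95.4286
r_1 = -42.3673 / 95.4286 = -0.444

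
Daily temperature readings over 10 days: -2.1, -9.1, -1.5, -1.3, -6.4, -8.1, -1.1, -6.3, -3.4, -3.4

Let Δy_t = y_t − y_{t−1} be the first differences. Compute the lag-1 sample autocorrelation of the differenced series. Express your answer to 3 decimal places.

-0.485

First differences Δy: -7.0, 7.6, 0.2, -5.1, -1.7, 7.0, -5.2, 2.9, 0.0
Mean of differences = -0.1444
Numerator Σ(Δy_t−Δȳ)(Δy_{t+1}−Δȳ) = -106.6075
Denominator Σ(Δy_t−Δȳ)² = 219.9622
r_1(Δy) = -106.6075 / 219.9622 = -0.485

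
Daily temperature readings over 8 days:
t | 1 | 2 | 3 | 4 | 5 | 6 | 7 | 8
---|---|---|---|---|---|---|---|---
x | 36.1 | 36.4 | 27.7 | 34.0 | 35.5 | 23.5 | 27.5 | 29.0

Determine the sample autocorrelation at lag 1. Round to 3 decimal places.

0.078

Mean x̄ = (36.1 + 36.4 + 27.7 + 34.0 + 35.5 + 23.5 + 27.5 + 29.0)/8 = 31.2125
Deviations from mean: 4.8875, 5.1875, -3.5125, 2.7875, 4.2875, -7.7125, -3.7125, -2.2125
Σ(x_t−x̄)(x_{t+1}−x̄) = (25.3539) + (-18.2211) + (-9.7911) + (11.9514) + (-33.0673) + (28.6327) + (8.2139) = 13.0723
Denominator Σ(x_t−x̄)² = 167.4488
r_1 = 13.0723 / 167.4488 = 0.078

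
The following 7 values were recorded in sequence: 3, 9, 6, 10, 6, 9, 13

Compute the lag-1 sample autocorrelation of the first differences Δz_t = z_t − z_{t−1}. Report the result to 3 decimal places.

First differences Δz: 6, -3, 4, -4, 3, 4
Mean of differences = 1.6667
Numerator Σ(Δz_t−Δz̄)(Δz_{t+1}−Δz̄) = -48.7778
Denominator Σ(Δz_t−Δz̄)² = 85.3333
r_1(Δz) = -48.7778 / 85.3333 = -0.572

-0.572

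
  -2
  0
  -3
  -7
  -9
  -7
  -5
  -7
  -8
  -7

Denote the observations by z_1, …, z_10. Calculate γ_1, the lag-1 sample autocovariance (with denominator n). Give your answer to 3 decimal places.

Mean z̄ = (-2 + 0 − 3 − 7 − 9 − 7 − 5 − 7 − 8 − 7)/10 = -5.5000
Σ_{t=1}^{9}(z_t−z̄)(z_{t+1}−z̄) = 45.7500
γ_1 = 45.7500 / 10 = 4.575

4.575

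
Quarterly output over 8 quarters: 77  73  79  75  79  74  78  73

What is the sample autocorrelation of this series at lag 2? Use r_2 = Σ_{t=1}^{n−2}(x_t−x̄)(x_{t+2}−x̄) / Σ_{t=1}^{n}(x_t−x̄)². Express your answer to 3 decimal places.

Mean x̄ = (77 + 73 + 79 + 75 + 79 + 74 + 78 + 73)/8 = 76.0000
Deviations from mean: 1.0000, -3.0000, 3.0000, -1.0000, 3.0000, -2.0000, 2.0000, -3.0000
Numerator Σ_{t=1}^{6}(x_t−x̄)(x_{t+2}−x̄) = 29.0000
Denominator Σ(x_t−x̄)² = 46.0000
r_2 = 29.0000 / 46.0000 = 0.630

0.630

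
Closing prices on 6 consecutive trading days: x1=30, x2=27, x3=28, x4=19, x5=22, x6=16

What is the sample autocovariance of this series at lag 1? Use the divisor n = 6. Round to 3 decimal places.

5.981

Mean x̄ = (30 + 27 + 28 + 19 + 22 + 16)/6 = 23.6667
Σ_{t=1}^{5}(x_t−x̄)(x_{t+1}−x̄) = 35.8889
γ_1 = 35.8889 / 6 = 5.981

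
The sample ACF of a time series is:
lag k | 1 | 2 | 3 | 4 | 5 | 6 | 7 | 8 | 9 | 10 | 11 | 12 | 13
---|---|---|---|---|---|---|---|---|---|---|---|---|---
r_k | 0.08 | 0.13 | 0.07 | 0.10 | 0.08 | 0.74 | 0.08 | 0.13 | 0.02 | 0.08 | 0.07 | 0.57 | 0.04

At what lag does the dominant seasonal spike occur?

The largest autocorrelation is r_6 = 0.74, with a weaker echo at lag 12 (0.57); the remaining lags stay at or below 0.13.
The dominant spike at lag 6 indicates a seasonal period of 6.

6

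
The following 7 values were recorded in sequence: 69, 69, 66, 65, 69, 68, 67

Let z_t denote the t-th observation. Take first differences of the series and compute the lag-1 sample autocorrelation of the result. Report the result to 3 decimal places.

First differences Δz: 0, -3, -1, 4, -1, -1
Mean of differences = -0.3333
Numerator Σ(Δz_t−Δz̄)(Δz_{t+1}−Δz̄) = -4.4444
Denominator Σ(Δz_t−Δz̄)² = 27.3333
r_1(Δz) = -4.4444 / 27.3333 = -0.163

-0.163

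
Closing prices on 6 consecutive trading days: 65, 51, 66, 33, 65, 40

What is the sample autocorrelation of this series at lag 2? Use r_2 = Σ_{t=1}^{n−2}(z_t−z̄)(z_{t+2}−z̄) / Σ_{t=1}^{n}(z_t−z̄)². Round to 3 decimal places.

Mean z̄ = (65 + 51 + 66 + 33 + 65 + 40)/6 = 53.3333
Σ(z_t−z̄)(z_{t+2}−z̄) = (147.7778) + (47.4444) + (147.7778) + (271.1111) = 614.1111
Denominator Σ(z_t−z̄)² = 1029.3333
r_2 = 614.1111 / 1029.3333 = 0.597

0.597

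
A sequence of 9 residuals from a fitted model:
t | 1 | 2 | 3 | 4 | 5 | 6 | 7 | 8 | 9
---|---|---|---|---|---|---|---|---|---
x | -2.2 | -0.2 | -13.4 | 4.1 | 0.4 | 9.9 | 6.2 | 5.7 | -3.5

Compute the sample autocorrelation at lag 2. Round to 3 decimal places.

Mean x̄ = (-2.2 − 0.2 − 13.4 + 4.1 + 0.4 + 9.9 + 6.2 + 5.7 − 3.5)/9 = 0.7778
Numerator Σ_{t=1}^{7}(x_t−x̄)(x_{t+2}−x̄) = 94.2901
Denominator Σ(x_t−x̄)² = 377.1556
r_2 = 94.2901 / 377.1556 = 0.250

0.250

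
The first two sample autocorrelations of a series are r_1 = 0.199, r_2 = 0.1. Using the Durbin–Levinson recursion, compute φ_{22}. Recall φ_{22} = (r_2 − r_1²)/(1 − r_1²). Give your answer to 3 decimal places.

φ_{22} = (r_2 − r_1²) / (1 − r_1²)
r_1² = (0.199)² = 0.039601
Numerator = 0.1 − 0.0396 = 0.0604; denominator = 1 − 0.0396 = 0.9604
φ_{22} = 0.0604 / 0.9604 = 0.063

0.063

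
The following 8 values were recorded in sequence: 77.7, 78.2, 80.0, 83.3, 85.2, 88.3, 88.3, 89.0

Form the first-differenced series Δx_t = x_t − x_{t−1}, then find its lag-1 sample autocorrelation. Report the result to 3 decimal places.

0.009

First differences Δx: 0.5, 1.8, 3.3, 1.9, 3.1, 0.0, 0.7
Mean of differences = 1.6143
Numerator Σ(Δx_t−Δx̄)(Δx_{t+1}−Δx̄) = 0.0898
Denominator Σ(Δx_t−Δx̄)² = 9.8486
r_1(Δx) = 0.0898 / 9.8486 = 0.009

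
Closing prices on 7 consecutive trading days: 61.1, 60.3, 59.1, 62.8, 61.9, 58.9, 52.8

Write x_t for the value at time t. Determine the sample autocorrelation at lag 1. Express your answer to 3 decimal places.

Mean x̄ = (61.1 + 60.3 + 59.1 + 62.8 + 61.9 + 58.9 + 52.8)/7 = 59.5571
Deviations from mean: 1.5429, 0.7429, -0.4571, 3.2429, 2.3429, -0.6571, -6.7571
Σ(x_t−x̄)(x_{t+1}−x̄) = (1.1461) + (-0.3396) + (-1.4824) + (7.5976) + (-1.5396) + (4.4404) = 9.8224
Denominator Σ(x_t−x̄)² = 65.2371
r_1 = 9.8224 / 65.2371 = 0.151

0.151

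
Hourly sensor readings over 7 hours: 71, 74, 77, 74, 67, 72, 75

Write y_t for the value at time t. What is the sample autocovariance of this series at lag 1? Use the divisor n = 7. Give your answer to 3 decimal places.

Mean ȳ = (71 + 74 + 77 + 74 + 67 + 72 + 75)/7 = 72.8571
Σ_{t=1}^{6}(y_t−ȳ)(y_{t+1}−ȳ) = 3.8367
γ_1 = 3.8367 / 7 = 0.548

0.548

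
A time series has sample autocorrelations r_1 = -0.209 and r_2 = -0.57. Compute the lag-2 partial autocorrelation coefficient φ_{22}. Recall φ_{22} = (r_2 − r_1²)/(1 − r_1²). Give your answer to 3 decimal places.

φ_{22} = (r_2 − r_1²) / (1 − r_1²)
r_1² = (-0.209)² = 0.043681
Numerator = -0.57 − 0.0437 = -0.6137; denominator = 1 − 0.0437 = 0.9563
φ_{22} = -0.6137 / 0.9563 = -0.642

-0.642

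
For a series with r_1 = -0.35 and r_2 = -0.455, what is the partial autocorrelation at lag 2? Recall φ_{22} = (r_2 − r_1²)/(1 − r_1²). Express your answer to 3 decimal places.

-0.658

φ_{22} = (r_2 − r_1²) / (1 − r_1²)
r_1² = (-0.35)² = 0.1225
Numerator = -0.455 − 0.1225 = -0.5775; denominator = 1 − 0.1225 = 0.8775
φ_{22} = -0.5775 / 0.8775 = -0.658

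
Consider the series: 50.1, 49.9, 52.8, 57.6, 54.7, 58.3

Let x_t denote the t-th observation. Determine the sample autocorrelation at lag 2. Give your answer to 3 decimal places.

0.073

Mean x̄ = (50.1 + 49.9 + 52.8 + 57.6 + 54.7 + 58.3)/6 = 53.9000
Deviations from mean: -3.8000, -4.0000, -1.1000, 3.7000, 0.8000, 4.4000
Numerator Σ_{t=1}^{4}(x_t−x̄)(x_{t+2}−x̄) = 4.7800
Denominator Σ(x_t−x̄)² = 65.3400
r_2 = 4.7800 / 65.3400 = 0.073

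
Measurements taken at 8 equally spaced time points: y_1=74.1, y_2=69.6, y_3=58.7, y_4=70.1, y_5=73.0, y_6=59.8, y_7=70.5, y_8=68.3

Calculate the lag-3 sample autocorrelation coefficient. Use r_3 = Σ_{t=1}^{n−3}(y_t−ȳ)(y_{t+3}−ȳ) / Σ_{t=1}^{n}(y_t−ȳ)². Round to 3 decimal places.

Mean ȳ = (74.1 + 69.6 + 58.7 + 70.1 + 73.0 + 59.8 + 70.5 + 68.3)/8 = 68.0125
Deviations from mean: 6.0875, 1.5875, -9.3125, 2.0875, 4.9875, -8.2125, 2.4875, 0.2875
Numerator Σ_{t=1}^{5}(y_t−ȳ)(y_{t+3}−ȳ) = 103.7308
Denominator Σ(y_t−ȳ)² = 229.2488
r_3 = 103.7308 / 229.2488 = 0.452

0.452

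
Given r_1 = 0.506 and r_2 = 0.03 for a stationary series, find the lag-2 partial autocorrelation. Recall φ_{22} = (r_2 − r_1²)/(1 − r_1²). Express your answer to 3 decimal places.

-0.304

φ_{22} = (r_2 − r_1²) / (1 − r_1²)
r_1² = (0.506)² = 0.256036
Numerator = 0.03 − 0.2560 = -0.2260; denominator = 1 − 0.2560 = 0.7440
φ_{22} = -0.2260 / 0.7440 = -0.304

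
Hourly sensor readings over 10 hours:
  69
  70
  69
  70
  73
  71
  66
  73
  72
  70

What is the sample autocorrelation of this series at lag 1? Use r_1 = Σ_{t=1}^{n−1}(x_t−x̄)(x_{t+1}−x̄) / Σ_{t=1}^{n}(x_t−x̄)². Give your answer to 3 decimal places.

Mean x̄ = (69 + 70 + 69 + 70 + 73 + 71 + 66 + 73 + 72 + 70)/10 = 70.3000
Numerator Σ_{t=1}^{9}(x_t−x̄)(x_{t+1}−x̄) = -8.2900
Denominator Σ(x_t−x̄)² = 40.1000
r_1 = -8.2900 / 40.1000 = -0.207

-0.207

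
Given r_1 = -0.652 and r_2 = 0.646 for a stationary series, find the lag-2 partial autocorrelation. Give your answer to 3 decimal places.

0.384

φ_{22} = (r_2 − r_1²) / (1 − r_1²)
r_1² = (-0.652)² = 0.425104
Numerator = 0.646 − 0.4251 = 0.2209; denominator = 1 − 0.4251 = 0.5749
φ_{22} = 0.2209 / 0.5749 = 0.384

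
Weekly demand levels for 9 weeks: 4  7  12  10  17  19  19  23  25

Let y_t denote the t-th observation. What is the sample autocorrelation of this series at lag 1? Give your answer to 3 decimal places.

0.603

Mean ȳ = (4 + 7 + 12 + 10 + 17 + 19 + 19 + 23 + 25)/9 = 15.1111
Numerator Σ_{t=1}^{8}(y_t−ȳ)(y_{t+1}−ȳ) = 252.7654
Denominator Σ(y_t−ȳ)² = 418.8889
r_1 = 252.7654 / 418.8889 = 0.603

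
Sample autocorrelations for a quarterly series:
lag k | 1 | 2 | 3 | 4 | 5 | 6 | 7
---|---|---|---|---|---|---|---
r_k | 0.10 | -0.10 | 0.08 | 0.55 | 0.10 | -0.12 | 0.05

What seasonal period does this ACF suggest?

The largest autocorrelation is r_4 = 0.55; the remaining lags stay at or below 0.10.
The dominant spike at lag 4 indicates a seasonal period of 4.

4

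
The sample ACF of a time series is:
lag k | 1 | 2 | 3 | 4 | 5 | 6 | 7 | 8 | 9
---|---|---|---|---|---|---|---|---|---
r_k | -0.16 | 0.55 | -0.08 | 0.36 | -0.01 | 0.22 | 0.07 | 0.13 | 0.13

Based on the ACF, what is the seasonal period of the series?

2

The largest autocorrelation is r_2 = 0.55, with weaker echoes at lags 4 (0.36) and 6 (0.22); the remaining lags stay at or below 0.13.
The dominant spike at lag 2 indicates a seasonal period of 2.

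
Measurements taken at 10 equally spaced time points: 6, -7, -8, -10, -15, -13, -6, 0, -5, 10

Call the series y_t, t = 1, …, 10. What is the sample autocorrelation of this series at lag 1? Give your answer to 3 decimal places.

Mean ȳ = (6 − 7 − 8 − 10 − 15 − 13 − 6 + 0 − 5 + 10)/10 = -4.8000
Numerator Σ_{t=1}^{9}(y_t−ȳ)(y_{t+1}−ȳ) = 136.7600
Denominator Σ(y_t−ȳ)² = 573.6000
r_1 = 136.7600 / 573.6000 = 0.238

0.238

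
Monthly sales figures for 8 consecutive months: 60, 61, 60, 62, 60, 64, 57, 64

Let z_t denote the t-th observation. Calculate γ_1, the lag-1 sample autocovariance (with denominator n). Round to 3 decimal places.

Mean z̄ = (60 + 61 + 60 + 62 + 60 + 64 + 57 + 64)/8 = 61.0000
Deviations: -1.0000, 0.0000, -1.0000, 1.0000, -1.0000, 3.0000, -4.0000, 3.0000
Σ_{t=1}^{7}(z_t−z̄)(z_{t+1}−z̄) = -29.0000
γ_1 = -29.0000 / 8 = -3.625

-3.625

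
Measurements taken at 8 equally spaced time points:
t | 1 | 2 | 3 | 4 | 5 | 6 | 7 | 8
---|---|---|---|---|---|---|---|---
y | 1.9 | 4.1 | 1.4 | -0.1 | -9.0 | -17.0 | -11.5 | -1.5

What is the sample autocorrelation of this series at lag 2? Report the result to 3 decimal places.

Mean ȳ = (1.9 + 4.1 + 1.4 − 0.1 − 9.0 − 17.0 − 11.5 − 1.5)/8 = -3.9625
Numerator Σ_{t=1}^{6}(y_t−ȳ)(y_{t+2}−ȳ) = -8.9266
Denominator Σ(y_t−ȳ)² = 401.2788
r_2 = -8.9266 / 401.2788 = -0.022

-0.022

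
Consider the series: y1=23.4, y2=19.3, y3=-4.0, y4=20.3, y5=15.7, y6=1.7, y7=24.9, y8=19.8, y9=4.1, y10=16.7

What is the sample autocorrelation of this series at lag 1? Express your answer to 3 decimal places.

-0.361

Mean ȳ = (23.4 + 19.3 − 4.0 + 20.3 + 15.7 + 1.7 + 24.9 + 19.8 + 4.1 + 16.7)/10 = 14.1900
Numerator Σ_{t=1}^{9}(y_t−ȳ)(y_{t+1}−ȳ) = -322.2781
Denominator Σ(y_t−ȳ)² = 891.7090
r_1 = -322.2781 / 891.7090 = -0.361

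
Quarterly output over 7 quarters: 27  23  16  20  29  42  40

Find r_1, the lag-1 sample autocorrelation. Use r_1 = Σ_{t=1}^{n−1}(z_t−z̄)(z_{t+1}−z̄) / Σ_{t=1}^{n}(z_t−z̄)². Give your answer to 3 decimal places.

Mean z̄ = (27 + 23 + 16 + 20 + 29 + 42 + 40)/7 = 28.1429
Deviations from mean: -1.1429, -5.1429, -12.1429, -8.1429, 0.8571, 13.8571, 11.8571
Σ(z_t−z̄)(z_{t+1}−z̄) = (5.8776) + (62.4490) + (98.8776) + (-6.9796) + (11.8776) + (164.3061) = 336.4082
Denominator Σ(z_t−z̄)² = 574.8571
r_1 = 336.4082 / 574.8571 = 0.585

0.585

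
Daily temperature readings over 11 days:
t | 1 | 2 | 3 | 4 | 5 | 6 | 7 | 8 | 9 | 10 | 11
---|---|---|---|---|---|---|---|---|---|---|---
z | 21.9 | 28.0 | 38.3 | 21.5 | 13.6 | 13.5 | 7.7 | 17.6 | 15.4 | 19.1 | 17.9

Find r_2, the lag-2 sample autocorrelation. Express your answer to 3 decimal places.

0.114

Mean z̄ = (21.9 + 28.0 + 38.3 + 21.5 + 13.6 + 13.5 + 7.7 + 17.6 + 15.4 + 19.1 + 17.9)/11 = 19.5000
Numerator Σ_{t=1}^{9}(z_t−z̄)(z_{t+2}−z̄) = 75.9200
Denominator Σ(z_t−z̄)² = 668.6400
r_2 = 75.9200 / 668.6400 = 0.114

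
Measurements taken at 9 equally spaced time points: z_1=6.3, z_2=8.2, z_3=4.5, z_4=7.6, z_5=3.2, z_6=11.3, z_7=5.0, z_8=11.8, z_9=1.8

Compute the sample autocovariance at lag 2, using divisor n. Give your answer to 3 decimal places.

Mean z̄ = (6.3 + 8.2 + 4.5 + 7.6 + 3.2 + 11.3 + 5.0 + 11.8 + 1.8)/9 = 6.6333
Σ_{t=1}^{7}(z_t−z̄)(z_{t+2}−z̄) = 51.6744
γ_2 = 51.6744 / 9 = 5.742

5.742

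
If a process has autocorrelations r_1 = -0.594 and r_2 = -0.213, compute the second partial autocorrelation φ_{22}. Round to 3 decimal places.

φ_{22} = (r_2 − r_1²) / (1 − r_1²)
r_1² = (-0.594)² = 0.352836
Numerator = -0.213 − 0.3528 = -0.5658; denominator = 1 − 0.3528 = 0.6472
φ_{22} = -0.5658 / 0.6472 = -0.874

-0.874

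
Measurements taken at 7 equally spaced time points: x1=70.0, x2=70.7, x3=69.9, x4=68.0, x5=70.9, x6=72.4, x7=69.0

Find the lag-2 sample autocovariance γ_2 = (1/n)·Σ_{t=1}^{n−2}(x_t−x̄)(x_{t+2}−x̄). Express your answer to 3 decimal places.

Mean x̄ = (70.0 + 70.7 + 69.9 + 68.0 + 70.9 + 72.4 + 69.0)/7 = 70.1286
Σ_{t=1}^{5}(x_t−x̄)(x_{t+2}−x̄) = -7.0688
γ_2 = -7.0688 / 7 = -1.010

-1.010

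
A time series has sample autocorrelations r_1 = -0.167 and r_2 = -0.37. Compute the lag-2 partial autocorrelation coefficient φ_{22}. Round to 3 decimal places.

φ_{22} = (r_2 − r_1²) / (1 − r_1²)
r_1² = (-0.167)² = 0.027889
Numerator = -0.37 − 0.0279 = -0.3979; denominator = 1 − 0.0279 = 0.9721
φ_{22} = -0.3979 / 0.9721 = -0.409

-0.409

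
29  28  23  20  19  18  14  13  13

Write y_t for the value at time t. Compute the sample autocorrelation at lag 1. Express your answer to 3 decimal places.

Mean ȳ = (29 + 28 + 23 + 20 + 19 + 18 + 14 + 13 + 13)/9 = 19.6667
Numerator Σ_{t=1}^{8}(y_t−ȳ)(y_{t+1}−ȳ) = 199.2222
Denominator Σ(y_t−ȳ)² = 292.0000
r_1 = 199.2222 / 292.0000 = 0.682

0.682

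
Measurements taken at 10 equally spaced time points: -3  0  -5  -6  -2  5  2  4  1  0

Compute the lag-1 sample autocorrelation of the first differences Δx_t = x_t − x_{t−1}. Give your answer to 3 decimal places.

-0.135

First differences Δx: 3, -5, -1, 4, 7, -3, 2, -3, -1
Mean of differences = 0.3333
Numerator Σ(Δx_t−Δx̄)(Δx_{t+1}−Δx̄) = -16.4444
Denominator Σ(Δx_t−Δx̄)² = 122.0000
r_1(Δx) = -16.4444 / 122.0000 = -0.135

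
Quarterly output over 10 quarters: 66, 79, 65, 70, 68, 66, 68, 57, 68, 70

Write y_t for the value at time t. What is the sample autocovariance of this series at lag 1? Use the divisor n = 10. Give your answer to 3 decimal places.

Mean ȳ = (66 + 79 + 65 + 70 + 68 + 66 + 68 + 57 + 68 + 70)/10 = 67.7000
Σ_{t=1}^{9}(y_t−ȳ)(y_{t+1}−ȳ) = -61.9900
γ_1 = -61.9900 / 10 = -6.199

-6.199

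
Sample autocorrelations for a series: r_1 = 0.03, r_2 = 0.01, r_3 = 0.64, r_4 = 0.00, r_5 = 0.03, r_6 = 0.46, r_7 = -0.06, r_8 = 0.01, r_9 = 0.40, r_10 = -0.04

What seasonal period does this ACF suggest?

The largest autocorrelation is r_3 = 0.64, with weaker echoes at lags 6 (0.46) and 9 (0.40); the remaining lags stay at or below 0.03.
The dominant spike at lag 3 indicates a seasonal period of 3.

3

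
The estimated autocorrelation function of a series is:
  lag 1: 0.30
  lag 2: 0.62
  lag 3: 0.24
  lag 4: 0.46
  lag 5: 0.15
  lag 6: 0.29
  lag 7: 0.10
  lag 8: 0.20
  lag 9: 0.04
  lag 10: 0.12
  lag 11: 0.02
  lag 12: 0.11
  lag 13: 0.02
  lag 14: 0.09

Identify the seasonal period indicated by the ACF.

2

The largest autocorrelation is r_2 = 0.62, with a weaker echo at lag 4 (0.46); the remaining lags stay at or below 0.30.
The dominant spike at lag 2 indicates a seasonal period of 2.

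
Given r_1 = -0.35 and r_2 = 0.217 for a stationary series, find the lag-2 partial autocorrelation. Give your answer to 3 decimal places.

φ_{22} = (r_2 − r_1²) / (1 − r_1²)
r_1² = (-0.35)² = 0.1225
Numerator = 0.217 − 0.1225 = 0.0945; denominator = 1 − 0.1225 = 0.8775
φ_{22} = 0.0945 / 0.8775 = 0.108

0.108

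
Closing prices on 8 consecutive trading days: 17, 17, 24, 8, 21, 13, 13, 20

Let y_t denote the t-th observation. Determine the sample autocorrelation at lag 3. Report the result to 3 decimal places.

0.095

Mean ȳ = (17 + 17 + 24 + 8 + 21 + 13 + 13 + 20)/8 = 16.6250
Deviations from mean: 0.3750, 0.3750, 7.3750, -8.6250, 4.3750, -3.6250, -3.6250, 3.3750
Σ(y_t−ȳ)(y_{t+3}−ȳ) = (-3.2344) + (1.6406) + (-26.7344) + (31.2656) + (14.7656) = 17.7031
Denominator Σ(y_t−ȳ)² = 185.8750
r_3 = 17.7031 / 185.8750 = 0.095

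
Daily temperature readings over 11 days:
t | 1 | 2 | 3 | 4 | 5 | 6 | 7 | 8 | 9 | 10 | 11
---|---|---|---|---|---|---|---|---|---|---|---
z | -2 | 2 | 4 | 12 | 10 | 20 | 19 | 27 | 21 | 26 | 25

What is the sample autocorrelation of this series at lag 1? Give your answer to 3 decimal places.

Mean z̄ = (-2 + 2 + 4 + 12 + 10 + 20 + 19 + 27 + 21 + 26 + 25)/11 = 14.9091
Numerator Σ_{t=1}^{10}(z_t−z̄)(z_{t+1}−z̄) = 703.5372
Denominator Σ(z_t−z̄)² = 1054.9091
r_1 = 703.5372 / 1054.9091 = 0.667

0.667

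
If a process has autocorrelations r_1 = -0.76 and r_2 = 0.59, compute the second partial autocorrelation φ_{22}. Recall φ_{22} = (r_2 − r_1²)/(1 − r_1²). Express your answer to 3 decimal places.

0.029

φ_{22} = (r_2 − r_1²) / (1 − r_1²)
r_1² = (-0.76)² = 0.5776
Numerator = 0.59 − 0.5776 = 0.0124; denominator = 1 − 0.5776 = 0.4224
φ_{22} = 0.0124 / 0.4224 = 0.029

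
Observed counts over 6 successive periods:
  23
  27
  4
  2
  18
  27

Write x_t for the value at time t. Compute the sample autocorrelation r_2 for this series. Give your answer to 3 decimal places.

Mean x̄ = (23 + 27 + 4 + 2 + 18 + 27)/6 = 16.8333
Deviations from mean: 6.1667, 10.1667, -12.8333, -14.8333, 1.1667, 10.1667
Numerator Σ_{t=1}^{4}(x_t−x̄)(x_{t+2}−x̄) = -395.7222
Denominator Σ(x_t−x̄)² = 630.8333
r_2 = -395.7222 / 630.8333 = -0.627

-0.627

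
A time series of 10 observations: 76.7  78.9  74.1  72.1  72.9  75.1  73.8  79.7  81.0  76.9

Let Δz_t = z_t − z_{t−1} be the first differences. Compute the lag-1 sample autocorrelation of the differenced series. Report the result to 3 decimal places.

First differences Δz: 2.2, -4.8, -2.0, 0.8, 2.2, -1.3, 5.9, 1.3, -4.1
Mean of differences = 0.0222
Numerator Σ(Δz_t−Δz̄)(Δz_{t+1}−Δz̄) = -9.0372
Denominator Σ(Δz_t−Δz̄)² = 92.3556
r_1(Δz) = -9.0372 / 92.3556 = -0.098

-0.098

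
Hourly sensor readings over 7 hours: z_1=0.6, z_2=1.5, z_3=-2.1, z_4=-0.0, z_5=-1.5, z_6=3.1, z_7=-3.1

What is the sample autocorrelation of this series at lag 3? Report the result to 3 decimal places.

Mean z̄ = (0.6 + 1.5 − 2.1 − 0.0 − 1.5 + 3.1 − 3.1)/7 = -0.2143
Σ(z_t−z̄)(z_{t+3}−z̄) = (0.1745) + (-2.2041) + (-6.2498) + (-0.6184) = -8.8978
Denominator Σ(z_t−z̄)² = 28.1686
r_3 = -8.8978 / 28.1686 = -0.316

-0.316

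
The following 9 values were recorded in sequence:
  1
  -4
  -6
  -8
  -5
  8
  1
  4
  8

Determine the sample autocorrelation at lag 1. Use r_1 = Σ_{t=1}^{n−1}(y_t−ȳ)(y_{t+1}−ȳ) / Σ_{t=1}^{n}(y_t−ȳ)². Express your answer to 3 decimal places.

0.386

Mean ȳ = (1 − 4 − 6 − 8 − 5 + 8 + 1 + 4 + 8)/9 = -0.1111
Numerator Σ_{t=1}^{8}(y_t−ȳ)(y_{t+1}−ȳ) = 110.8765
Denominator Σ(y_t−ȳ)² = 286.8889
r_1 = 110.8765 / 286.8889 = 0.386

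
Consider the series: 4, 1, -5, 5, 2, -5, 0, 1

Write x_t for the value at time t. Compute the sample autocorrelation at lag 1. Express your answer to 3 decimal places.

-0.265

Mean x̄ = (4 + 1 − 5 + 5 + 2 − 5 + 0 + 1)/8 = 0.3750
Deviations from mean: 3.6250, 0.6250, -5.3750, 4.6250, 1.6250, -5.3750, -0.3750, 0.6250
Σ(x_t−x̄)(x_{t+1}−x̄) = (2.2656) + (-3.3594) + (-24.8594) + (7.5156) + (-8.7344) + (2.0156) + (-0.2344) = -25.3906
Denominator Σ(x_t−x̄)² = 95.8750
r_1 = -25.3906 / 95.8750 = -0.265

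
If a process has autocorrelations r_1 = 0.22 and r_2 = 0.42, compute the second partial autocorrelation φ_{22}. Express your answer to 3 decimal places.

φ_{22} = (r_2 − r_1²) / (1 − r_1²)
r_1² = (0.22)² = 0.0484
Numerator = 0.42 − 0.0484 = 0.3716; denominator = 1 − 0.0484 = 0.9516
φ_{22} = 0.3716 / 0.9516 = 0.391

0.391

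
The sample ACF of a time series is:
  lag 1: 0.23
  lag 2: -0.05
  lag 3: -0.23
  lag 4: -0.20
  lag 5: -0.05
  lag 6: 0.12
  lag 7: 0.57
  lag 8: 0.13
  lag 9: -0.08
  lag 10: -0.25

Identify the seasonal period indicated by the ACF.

7

The largest autocorrelation is r_7 = 0.57; the remaining lags stay at or below 0.23.
The dominant spike at lag 7 indicates a seasonal period of 7.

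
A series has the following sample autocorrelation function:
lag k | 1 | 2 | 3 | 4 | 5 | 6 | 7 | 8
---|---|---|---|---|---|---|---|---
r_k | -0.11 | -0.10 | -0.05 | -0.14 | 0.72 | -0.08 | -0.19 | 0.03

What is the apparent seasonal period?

5

The largest autocorrelation is r_5 = 0.72; the remaining lags stay at or below 0.03.
The dominant spike at lag 5 indicates a seasonal period of 5.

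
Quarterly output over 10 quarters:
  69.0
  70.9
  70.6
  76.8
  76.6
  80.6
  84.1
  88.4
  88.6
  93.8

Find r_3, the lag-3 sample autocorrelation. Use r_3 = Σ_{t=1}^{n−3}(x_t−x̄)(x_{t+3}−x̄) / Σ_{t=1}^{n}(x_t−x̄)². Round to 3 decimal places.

Mean x̄ = (69.0 + 70.9 + 70.6 + 76.8 + 76.6 + 80.6 + 84.1 + 88.4 + 88.6 + 93.8)/10 = 79.9400
Numerator Σ_{t=1}^{7}(x_t−x̄)(x_{t+3}−x̄) = 80.4352
Denominator Σ(x_t−x̄)² = 666.0640
r_3 = 80.4352 / 666.0640 = 0.121

0.121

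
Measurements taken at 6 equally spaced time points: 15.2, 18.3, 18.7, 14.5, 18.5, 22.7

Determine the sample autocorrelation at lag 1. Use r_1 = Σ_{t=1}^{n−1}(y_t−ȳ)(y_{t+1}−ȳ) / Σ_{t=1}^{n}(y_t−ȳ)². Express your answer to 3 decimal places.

Mean ȳ = (15.2 + 18.3 + 18.7 + 14.5 + 18.5 + 22.7)/6 = 17.9833
Deviations from mean: -2.7833, 0.3167, 0.7167, -3.4833, 0.5167, 4.7167
Σ(y_t−ȳ)(y_{t+1}−ȳ) = (-0.8814) + (0.2269) + (-2.4964) + (-1.7997) + (2.4369) = -2.5136
Denominator Σ(y_t−ȳ)² = 43.0083
r_1 = -2.5136 / 43.0083 = -0.058

-0.058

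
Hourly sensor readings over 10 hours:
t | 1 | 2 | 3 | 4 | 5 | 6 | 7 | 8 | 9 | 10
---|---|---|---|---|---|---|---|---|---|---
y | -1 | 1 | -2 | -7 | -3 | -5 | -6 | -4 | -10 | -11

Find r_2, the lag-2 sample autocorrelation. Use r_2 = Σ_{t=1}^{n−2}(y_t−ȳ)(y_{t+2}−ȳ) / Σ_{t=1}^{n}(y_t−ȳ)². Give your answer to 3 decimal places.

0.018

Mean ȳ = (-1 + 1 − 2 − 7 − 3 − 5 − 6 − 4 − 10 − 11)/10 = -4.8000
Numerator Σ_{t=1}^{8}(y_t−ȳ)(y_{t+2}−ȳ) = 2.3200
Denominator Σ(y_t−ȳ)² = 131.6000
r_2 = 2.3200 / 131.6000 = 0.018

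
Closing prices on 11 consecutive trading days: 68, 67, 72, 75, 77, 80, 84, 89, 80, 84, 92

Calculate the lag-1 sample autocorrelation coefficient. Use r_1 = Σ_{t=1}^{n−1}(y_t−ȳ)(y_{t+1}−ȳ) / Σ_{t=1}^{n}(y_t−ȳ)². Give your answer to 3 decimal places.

Mean ȳ = (68 + 67 + 72 + 75 + 77 + 80 + 84 + 89 + 80 + 84 + 92)/11 = 78.9091
Numerator Σ_{t=1}^{10}(y_t−ȳ)(y_{t+1}−ȳ) = 384.7190
Denominator Σ(y_t−ȳ)² = 654.9091
r_1 = 384.7190 / 654.9091 = 0.587

0.587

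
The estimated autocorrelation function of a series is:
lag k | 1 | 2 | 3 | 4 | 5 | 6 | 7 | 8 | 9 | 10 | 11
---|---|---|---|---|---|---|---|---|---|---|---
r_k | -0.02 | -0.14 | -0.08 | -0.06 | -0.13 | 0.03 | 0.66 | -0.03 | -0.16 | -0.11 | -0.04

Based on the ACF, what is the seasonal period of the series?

The largest autocorrelation is r_7 = 0.66; the remaining lags stay at or below 0.03.
The dominant spike at lag 7 indicates a seasonal period of 7.

7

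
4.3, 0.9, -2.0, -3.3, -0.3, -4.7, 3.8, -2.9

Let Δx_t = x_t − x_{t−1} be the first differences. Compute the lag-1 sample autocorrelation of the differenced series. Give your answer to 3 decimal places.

-0.600

First differences Δx: -3.4, -2.9, -1.3, 3.0, -4.4, 8.5, -6.7
Mean of differences = -1.0286
Numerator Σ(Δx_t−Δx̄)(Δx_{t+1}−Δx̄) = -95.8951
Denominator Σ(Δx_t−Δx̄)² = 159.7543
r_1(Δx) = -95.8951 / 159.7543 = -0.600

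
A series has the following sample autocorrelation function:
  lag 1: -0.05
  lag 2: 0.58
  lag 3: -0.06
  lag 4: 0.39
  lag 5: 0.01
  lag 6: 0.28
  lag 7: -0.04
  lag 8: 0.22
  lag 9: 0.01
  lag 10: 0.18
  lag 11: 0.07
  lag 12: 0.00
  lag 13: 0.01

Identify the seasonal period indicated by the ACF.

2

The largest autocorrelation is r_2 = 0.58, with weaker echoes at lags 4 (0.39), 6 (0.28), 8 (0.22) and 10 (0.18); the remaining lags stay at or below 0.07.
The dominant spike at lag 2 indicates a seasonal period of 2.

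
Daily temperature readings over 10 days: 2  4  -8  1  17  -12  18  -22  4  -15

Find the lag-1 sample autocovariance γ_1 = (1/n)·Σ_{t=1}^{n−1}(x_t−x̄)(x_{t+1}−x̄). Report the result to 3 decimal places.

Mean x̄ = (2 + 4 − 8 + 1 + 17 − 12 + 18 − 22 + 4 − 15)/10 = -1.1000
Σ_{t=1}^{9}(x_t−x̄)(x_{t+1}−x̄) = -978.0100
γ_1 = -978.0100 / 10 = -97.801

-97.801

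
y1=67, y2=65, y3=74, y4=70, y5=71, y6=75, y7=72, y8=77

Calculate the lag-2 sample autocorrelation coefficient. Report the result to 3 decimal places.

0.101

Mean ȳ = (67 + 65 + 74 + 70 + 71 + 75 + 72 + 77)/8 = 71.3750
Deviations from mean: -4.3750, -6.3750, 2.6250, -1.3750, -0.3750, 3.6250, 0.6250, 5.6250
Σ(y_t−ȳ)(y_{t+2}−ȳ) = (-11.4844) + (8.7656) + (-0.9844) + (-4.9844) + (-0.2344) + (20.3906) = 11.4688
Denominator Σ(y_t−ȳ)² = 113.8750
r_2 = 11.4688 / 113.8750 = 0.101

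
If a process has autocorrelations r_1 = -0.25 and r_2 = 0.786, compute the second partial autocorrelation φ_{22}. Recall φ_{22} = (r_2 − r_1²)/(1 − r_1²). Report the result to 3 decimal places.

φ_{22} = (r_2 − r_1²) / (1 − r_1²)
r_1² = (-0.25)² = 0.0625
Numerator = 0.786 − 0.0625 = 0.7235; denominator = 1 − 0.0625 = 0.9375
φ_{22} = 0.7235 / 0.9375 = 0.772

0.772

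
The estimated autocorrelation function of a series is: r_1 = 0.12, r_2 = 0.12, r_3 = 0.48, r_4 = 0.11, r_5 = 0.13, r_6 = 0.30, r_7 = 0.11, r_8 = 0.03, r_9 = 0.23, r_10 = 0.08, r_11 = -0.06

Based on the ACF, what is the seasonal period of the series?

The largest autocorrelation is r_3 = 0.48, with weaker echoes at lags 6 (0.30) and 9 (0.23); the remaining lags stay at or below 0.13.
The dominant spike at lag 3 indicates a seasonal period of 3.

3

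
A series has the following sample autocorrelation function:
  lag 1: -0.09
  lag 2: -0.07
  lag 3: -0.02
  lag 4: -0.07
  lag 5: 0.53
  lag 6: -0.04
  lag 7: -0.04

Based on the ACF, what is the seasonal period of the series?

5

The largest autocorrelation is r_5 = 0.53; the remaining lags stay at or below -0.02.
The dominant spike at lag 5 indicates a seasonal period of 5.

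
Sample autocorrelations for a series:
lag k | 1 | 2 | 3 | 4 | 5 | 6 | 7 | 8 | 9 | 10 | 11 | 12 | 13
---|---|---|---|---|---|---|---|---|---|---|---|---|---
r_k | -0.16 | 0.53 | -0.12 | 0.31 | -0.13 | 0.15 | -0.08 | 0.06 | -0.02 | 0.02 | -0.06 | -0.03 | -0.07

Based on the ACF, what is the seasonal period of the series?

2

The largest autocorrelation is r_2 = 0.53, with weaker echoes at lags 4 (0.31) and 6 (0.15); the remaining lags stay at or below 0.06.
The dominant spike at lag 2 indicates a seasonal period of 2.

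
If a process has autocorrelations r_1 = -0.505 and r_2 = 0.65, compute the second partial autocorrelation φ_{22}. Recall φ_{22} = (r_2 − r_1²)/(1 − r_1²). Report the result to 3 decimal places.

φ_{22} = (r_2 − r_1²) / (1 − r_1²)
r_1² = (-0.505)² = 0.255025
Numerator = 0.65 − 0.2550 = 0.3950; denominator = 1 − 0.2550 = 0.7450
φ_{22} = 0.3950 / 0.7450 = 0.530

0.530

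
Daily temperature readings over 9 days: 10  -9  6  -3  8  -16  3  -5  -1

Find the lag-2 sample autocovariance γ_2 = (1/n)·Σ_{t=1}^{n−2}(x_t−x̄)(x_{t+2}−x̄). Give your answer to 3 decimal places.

31.248

Mean x̄ = (10 − 9 + 6 − 3 + 8 − 16 + 3 − 5 − 1)/9 = -0.7778
Σ_{t=1}^{7}(x_t−x̄)(x_{t+2}−x̄) = 281.2346
γ_2 = 281.2346 / 9 = 31.248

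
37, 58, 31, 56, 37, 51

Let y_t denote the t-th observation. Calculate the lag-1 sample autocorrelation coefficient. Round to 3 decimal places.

Mean ȳ = (37 + 58 + 31 + 56 + 37 + 51)/6 = 45.0000
Deviations from mean: -8.0000, 13.0000, -14.0000, 11.0000, -8.0000, 6.0000
Numerator Σ_{t=1}^{5}(y_t−ȳ)(y_{t+1}−ȳ) = -576.0000
Denominator Σ(y_t−ȳ)² = 650.0000
r_1 = -576.0000 / 650.0000 = -0.886

-0.886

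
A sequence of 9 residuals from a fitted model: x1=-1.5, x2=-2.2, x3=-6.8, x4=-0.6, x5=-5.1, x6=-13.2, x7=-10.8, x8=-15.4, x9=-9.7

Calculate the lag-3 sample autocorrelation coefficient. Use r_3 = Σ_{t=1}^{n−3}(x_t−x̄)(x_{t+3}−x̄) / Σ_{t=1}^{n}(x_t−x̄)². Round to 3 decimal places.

0.087

Mean x̄ = (-1.5 − 2.2 − 6.8 − 0.6 − 5.1 − 13.2 − 10.8 − 15.4 − 9.7)/9 = -7.2556
Numerator Σ_{t=1}^{6}(x_t−x̄)(x_{t+3}−x̄) = 19.8807
Denominator Σ(x_t−x̄)² = 228.0422
r_3 = 19.8807 / 228.0422 = 0.087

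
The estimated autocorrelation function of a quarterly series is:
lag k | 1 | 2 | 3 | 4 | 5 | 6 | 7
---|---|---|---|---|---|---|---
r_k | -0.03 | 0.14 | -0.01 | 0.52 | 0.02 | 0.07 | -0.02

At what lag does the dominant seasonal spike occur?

4

The largest autocorrelation is r_4 = 0.52; the remaining lags stay at or below 0.14.
The dominant spike at lag 4 indicates a seasonal period of 4.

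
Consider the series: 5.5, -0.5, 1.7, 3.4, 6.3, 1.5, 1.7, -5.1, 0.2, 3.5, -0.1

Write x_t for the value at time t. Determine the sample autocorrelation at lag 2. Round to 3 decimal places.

Mean x̄ = (5.5 − 0.5 + 1.7 + 3.4 + 6.3 + 1.5 + 1.7 − 5.1 + 0.2 + 3.5 − 0.1)/11 = 1.6455
Numerator Σ_{t=1}^{9}(x_t−x̄)(x_{t+2}−x̄) = -12.3860
Denominator Σ(x_t−x̄)² = 98.3073
r_2 = -12.3860 / 98.3073 = -0.126

-0.126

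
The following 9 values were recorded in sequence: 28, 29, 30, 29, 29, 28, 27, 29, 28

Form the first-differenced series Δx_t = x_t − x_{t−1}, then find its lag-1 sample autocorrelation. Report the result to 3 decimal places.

First differences Δx: 1, 1, -1, 0, -1, -1, 2, -1
Mean of differences = 0.0000
Numerator Σ(Δx_t−Δx̄)(Δx_{t+1}−Δx̄) = -3.0000
Denominator Σ(Δx_t−Δx̄)² = 10.0000
r_1(Δx) = -3.0000 / 10.0000 = -0.300

-0.300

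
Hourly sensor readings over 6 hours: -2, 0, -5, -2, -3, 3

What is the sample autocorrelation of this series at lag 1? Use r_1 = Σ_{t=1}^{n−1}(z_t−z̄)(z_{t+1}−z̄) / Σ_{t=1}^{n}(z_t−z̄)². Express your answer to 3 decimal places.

-0.273

Mean z̄ = (-2 + 0 − 5 − 2 − 3 + 3)/6 = -1.5000
Deviations from mean: -0.5000, 1.5000, -3.5000, -0.5000, -1.5000, 4.5000
Σ(z_t−z̄)(z_{t+1}−z̄) = (-0.7500) + (-5.2500) + (1.7500) + (0.7500) + (-6.7500) = -10.2500
Denominator Σ(z_t−z̄)² = 37.5000
r_1 = -10.2500 / 37.5000 = -0.273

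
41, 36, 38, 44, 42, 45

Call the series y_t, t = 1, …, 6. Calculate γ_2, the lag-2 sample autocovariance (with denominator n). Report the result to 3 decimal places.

-1.000

Mean ȳ = (41 + 36 + 38 + 44 + 42 + 45)/6 = 41.0000
Σ_{t=1}^{4}(y_t−ȳ)(y_{t+2}−ȳ) = -6.0000
γ_2 = -6.0000 / 6 = -1.000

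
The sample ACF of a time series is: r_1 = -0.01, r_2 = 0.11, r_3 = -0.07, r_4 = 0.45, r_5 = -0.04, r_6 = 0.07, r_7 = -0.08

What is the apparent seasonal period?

The largest autocorrelation is r_4 = 0.45; the remaining lags stay at or below 0.11.
The dominant spike at lag 4 indicates a seasonal period of 4.

4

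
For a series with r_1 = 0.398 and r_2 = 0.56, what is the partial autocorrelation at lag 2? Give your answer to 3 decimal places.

0.477

φ_{22} = (r_2 − r_1²) / (1 − r_1²)
r_1² = (0.398)² = 0.158404
Numerator = 0.56 − 0.1584 = 0.4016; denominator = 1 − 0.1584 = 0.8416
φ_{22} = 0.4016 / 0.8416 = 0.477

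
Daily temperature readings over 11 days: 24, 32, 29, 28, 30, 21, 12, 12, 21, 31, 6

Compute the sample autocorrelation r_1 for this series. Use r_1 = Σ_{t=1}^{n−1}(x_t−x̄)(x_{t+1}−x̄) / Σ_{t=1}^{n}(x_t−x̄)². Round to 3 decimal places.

0.167

Mean x̄ = (24 + 32 + 29 + 28 + 30 + 21 + 12 + 12 + 21 + 31 + 6)/11 = 22.3636
Numerator Σ_{t=1}^{10}(x_t−x̄)(x_{t+1}−x̄) = 132.3223
Denominator Σ(x_t−x̄)² = 790.5455
r_1 = 132.3223 / 790.5455 = 0.167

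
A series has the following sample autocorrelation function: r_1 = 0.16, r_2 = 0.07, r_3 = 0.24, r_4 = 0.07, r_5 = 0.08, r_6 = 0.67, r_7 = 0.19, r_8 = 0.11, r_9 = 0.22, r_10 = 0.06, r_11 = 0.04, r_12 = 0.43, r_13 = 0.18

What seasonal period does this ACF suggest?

The largest autocorrelation is r_6 = 0.67, with a weaker echo at lag 12 (0.43); the remaining lags stay at or below 0.24.
The dominant spike at lag 6 indicates a seasonal period of 6.

6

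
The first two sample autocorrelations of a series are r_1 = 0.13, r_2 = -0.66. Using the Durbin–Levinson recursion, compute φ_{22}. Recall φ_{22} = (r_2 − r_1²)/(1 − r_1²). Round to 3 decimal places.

-0.689

φ_{22} = (r_2 − r_1²) / (1 − r_1²)
r_1² = (0.13)² = 0.0169
Numerator = -0.66 − 0.0169 = -0.6769; denominator = 1 − 0.0169 = 0.9831
φ_{22} = -0.6769 / 0.9831 = -0.689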